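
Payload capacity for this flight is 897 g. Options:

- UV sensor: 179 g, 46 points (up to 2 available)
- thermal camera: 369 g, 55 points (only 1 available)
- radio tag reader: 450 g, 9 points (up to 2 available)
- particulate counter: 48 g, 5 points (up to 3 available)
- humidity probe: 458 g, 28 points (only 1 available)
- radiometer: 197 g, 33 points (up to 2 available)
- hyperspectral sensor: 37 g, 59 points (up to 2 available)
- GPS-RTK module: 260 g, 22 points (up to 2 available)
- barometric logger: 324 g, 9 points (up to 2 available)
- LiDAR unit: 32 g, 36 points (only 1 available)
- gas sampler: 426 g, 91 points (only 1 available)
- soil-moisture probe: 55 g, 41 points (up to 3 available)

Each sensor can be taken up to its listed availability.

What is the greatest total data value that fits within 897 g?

Density check — hyperspectral sensor 1.59, LiDAR unit 1.12, soil-moisture probe 0.75, UV sensor 0.26 are the best per g.
The ratio heuristic lands on 2×UV sensor + particulate counter + radiometer + 2×hyperspectral sensor + LiDAR unit + 3×soil-moisture probe (407) but leaves 23 g idle.
The 424 g tied up in UV sensor and particulate counter and radiometer is better spent on gas sampler — total rises to 414 (876 g).
The spare 21 g is too small for any remaining sensor, and no exchange beats 414.

414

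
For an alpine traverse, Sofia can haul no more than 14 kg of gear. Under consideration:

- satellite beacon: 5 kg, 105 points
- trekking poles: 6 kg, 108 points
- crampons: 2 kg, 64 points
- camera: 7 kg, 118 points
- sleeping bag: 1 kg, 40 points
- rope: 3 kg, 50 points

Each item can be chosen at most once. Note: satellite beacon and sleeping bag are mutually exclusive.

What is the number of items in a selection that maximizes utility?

3

Optimal total is 287.
satellite beacon + crampons + camera hits 287 at 14 kg.
Any selection reaching 287 contains exactly 3 items.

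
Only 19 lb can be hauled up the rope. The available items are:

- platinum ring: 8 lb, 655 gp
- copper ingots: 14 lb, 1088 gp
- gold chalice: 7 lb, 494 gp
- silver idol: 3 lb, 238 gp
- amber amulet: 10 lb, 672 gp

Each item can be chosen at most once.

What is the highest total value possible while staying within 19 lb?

By value per lb: platinum ring 81.88, silver idol 79.33, copper ingots 77.71 lead.
Best packing: platinum ring + gold chalice + silver idol — 18 lb, 1387 total.
Next best is platinum ring + amber amulet at 1327 (18 lb) — short by 60.

1387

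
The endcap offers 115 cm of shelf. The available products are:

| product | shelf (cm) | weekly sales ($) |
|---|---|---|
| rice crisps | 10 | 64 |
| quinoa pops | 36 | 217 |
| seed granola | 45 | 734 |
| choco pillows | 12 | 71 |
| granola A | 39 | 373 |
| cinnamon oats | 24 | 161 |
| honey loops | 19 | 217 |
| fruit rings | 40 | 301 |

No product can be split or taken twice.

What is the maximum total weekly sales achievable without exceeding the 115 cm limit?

1395

Taking the top-ratio products first gives rice crisps + seed granola + granola A + honey loops for 1388 (113 cm).
Replace rice crisps with choco pillows: the trade gains 7 net, giving 1395 at 115 cm.
That's the maximum — no swap from here does better than 1395.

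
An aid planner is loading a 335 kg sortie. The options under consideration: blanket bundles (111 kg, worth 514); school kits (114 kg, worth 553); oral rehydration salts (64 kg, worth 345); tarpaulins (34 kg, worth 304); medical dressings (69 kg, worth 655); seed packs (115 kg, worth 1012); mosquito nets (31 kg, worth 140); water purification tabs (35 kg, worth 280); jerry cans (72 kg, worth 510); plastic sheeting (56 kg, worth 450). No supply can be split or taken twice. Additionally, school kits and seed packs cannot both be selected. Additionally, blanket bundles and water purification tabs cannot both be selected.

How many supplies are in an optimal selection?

Best achievable people served is 2761.
One optimal bundle: tarpaulins + medical dressings + seed packs + water purification tabs + jerry cans (325 kg).
Any selection reaching 2761 contains exactly 5 supplies.

5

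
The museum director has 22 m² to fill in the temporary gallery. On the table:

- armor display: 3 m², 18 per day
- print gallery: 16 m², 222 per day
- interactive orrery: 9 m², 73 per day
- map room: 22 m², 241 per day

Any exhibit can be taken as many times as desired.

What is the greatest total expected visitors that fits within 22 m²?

2×armor display + print gallery uses 22 of the 22 m² and totals 258.
Every other selection either busts 22 m² or fails to beat 258.

258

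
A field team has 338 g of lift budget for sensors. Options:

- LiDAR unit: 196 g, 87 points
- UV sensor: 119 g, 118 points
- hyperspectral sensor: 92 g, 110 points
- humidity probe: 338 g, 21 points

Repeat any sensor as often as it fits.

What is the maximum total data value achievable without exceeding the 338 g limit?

Density check — hyperspectral sensor 1.20, UV sensor 0.99, LiDAR unit 0.44, humidity probe 0.06 are the best per g.
Taking the top-ratio sensors first gives 3×hyperspectral sensor for 330 (276 g).
Replace 2×hyperspectral sensor with 2×UV sensor: the trade gains 16 net, giving 346 at 330 g.

346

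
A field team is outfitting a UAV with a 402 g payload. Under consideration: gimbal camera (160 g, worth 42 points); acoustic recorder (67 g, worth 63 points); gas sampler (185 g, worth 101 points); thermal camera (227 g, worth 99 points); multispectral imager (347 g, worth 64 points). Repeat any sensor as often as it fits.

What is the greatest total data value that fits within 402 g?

378

By data value per g: acoustic recorder 0.94, gas sampler 0.55, thermal camera 0.44, gimbal camera 0.26 lead.
Taking 6×acoustic recorder: 402 g used, 378 in data value.
Nothing else within 402 g beats 378.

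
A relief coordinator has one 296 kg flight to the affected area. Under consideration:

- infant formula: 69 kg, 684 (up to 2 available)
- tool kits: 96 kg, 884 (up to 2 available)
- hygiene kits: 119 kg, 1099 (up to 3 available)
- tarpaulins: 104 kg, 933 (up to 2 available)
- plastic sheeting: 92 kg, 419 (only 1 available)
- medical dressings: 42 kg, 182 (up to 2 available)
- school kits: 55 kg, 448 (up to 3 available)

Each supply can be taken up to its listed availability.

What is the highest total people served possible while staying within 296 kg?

By people served per kg: infant formula 9.91, hygiene kits 9.24, tool kits 9.21, tarpaulins 8.97 lead.
A density-first pass picks 2×infant formula + hygiene kits — 2467 at 257 kg.
The 69 kg tied up in infant formula is better spent on tarpaulins — total rises to 2716 (292 kg).
No other feasible combination exceeds 2716.

2716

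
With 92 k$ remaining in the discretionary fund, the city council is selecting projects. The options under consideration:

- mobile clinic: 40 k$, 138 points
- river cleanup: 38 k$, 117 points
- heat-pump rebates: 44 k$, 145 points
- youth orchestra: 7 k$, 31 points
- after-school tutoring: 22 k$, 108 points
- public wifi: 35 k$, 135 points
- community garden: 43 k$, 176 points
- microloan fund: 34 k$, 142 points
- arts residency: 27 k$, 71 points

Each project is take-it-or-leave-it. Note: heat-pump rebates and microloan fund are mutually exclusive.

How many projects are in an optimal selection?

3

Optimal total is 385.
For example after-school tutoring + public wifi + microloan fund achieves it, using 91 k$.
Any selection reaching 385 contains exactly 3 projects.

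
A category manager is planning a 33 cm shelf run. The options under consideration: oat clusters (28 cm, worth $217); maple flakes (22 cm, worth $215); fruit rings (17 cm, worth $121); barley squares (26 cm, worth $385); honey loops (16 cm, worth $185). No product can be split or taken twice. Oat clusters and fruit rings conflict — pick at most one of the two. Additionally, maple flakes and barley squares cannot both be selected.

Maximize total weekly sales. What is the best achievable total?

Density check — barley squares 14.81, honey loops 11.56, maple flakes 9.77 are the best per cm.
Best packing: barley squares — 26 cm, 385 total.

385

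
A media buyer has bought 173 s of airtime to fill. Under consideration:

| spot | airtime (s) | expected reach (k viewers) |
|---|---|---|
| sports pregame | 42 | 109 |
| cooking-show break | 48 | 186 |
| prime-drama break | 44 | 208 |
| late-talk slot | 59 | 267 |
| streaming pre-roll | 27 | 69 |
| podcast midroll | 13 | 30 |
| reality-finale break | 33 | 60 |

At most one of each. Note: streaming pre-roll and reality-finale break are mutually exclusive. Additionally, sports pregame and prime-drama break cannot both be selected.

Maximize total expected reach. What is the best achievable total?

691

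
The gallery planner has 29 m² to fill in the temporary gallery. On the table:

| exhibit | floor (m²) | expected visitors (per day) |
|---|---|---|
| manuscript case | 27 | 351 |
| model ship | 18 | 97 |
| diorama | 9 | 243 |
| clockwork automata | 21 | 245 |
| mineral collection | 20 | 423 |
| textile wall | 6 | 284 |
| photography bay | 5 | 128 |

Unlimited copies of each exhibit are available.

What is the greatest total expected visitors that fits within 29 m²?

Taking 4×textile wall + photography bay: 29 m² used, 1264 in expected visitors.

1264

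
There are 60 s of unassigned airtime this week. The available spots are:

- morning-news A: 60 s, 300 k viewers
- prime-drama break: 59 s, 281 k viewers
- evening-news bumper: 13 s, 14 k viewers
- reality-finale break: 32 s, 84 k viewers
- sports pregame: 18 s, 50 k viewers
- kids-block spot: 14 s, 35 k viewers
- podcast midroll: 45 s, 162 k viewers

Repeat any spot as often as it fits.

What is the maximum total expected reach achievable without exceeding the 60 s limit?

The ratio ordering already packs tightly: morning-news A, 60 s, 300.
That's the maximum — no swap from here does better than 300.

300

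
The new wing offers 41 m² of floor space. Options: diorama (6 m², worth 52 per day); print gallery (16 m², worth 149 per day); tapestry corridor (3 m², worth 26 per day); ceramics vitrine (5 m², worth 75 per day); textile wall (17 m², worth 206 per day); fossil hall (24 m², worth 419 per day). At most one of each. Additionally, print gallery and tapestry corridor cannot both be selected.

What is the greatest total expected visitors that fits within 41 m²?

625

Greedy by ratio would take diorama + tapestry corridor + ceramics vitrine + fossil hall: 38 m² used, total 572.
The 14 m² tied up in diorama and tapestry corridor and ceramics vitrine is better spent on textile wall — total rises to 625 (41 m²).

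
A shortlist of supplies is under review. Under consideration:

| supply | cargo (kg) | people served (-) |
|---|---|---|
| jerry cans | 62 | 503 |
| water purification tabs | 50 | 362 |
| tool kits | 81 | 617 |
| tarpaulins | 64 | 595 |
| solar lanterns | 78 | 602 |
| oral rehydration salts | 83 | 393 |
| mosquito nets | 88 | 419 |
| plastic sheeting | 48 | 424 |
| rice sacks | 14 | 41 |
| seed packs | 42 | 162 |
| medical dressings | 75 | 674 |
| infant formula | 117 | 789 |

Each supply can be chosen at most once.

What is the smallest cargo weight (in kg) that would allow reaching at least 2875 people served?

Look for the lowest-cargo combination reaching 2875.
tool kits + tarpaulins + solar lanterns + plastic sheeting + medical dressings: 2912 people served at 346 kg.
Below 346 kg the best achievable stays under 2875.

346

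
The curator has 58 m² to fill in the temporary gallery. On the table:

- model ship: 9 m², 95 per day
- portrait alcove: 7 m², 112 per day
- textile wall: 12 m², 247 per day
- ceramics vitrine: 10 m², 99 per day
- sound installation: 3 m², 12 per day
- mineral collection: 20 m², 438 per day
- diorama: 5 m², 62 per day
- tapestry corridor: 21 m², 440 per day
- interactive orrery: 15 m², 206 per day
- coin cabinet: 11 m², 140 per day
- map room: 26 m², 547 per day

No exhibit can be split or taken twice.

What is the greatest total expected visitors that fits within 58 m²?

1232

By expected visitors per m²: mineral collection 21.90, map room 21.04, tapestry corridor 20.95, textile wall 20.58 lead.
Taking textile wall + mineral collection + map room: 58 m² used, 1232 in expected visitors.
No other feasible combination exceeds 1232.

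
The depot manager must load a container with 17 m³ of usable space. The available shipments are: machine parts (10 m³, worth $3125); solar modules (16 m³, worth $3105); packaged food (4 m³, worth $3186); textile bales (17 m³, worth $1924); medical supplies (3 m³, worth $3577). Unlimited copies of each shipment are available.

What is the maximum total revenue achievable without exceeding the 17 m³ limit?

17885

The ratio ordering already packs tightly: 5×medical supplies, 15 m³, 17885.
No other feasible combination exceeds 17885.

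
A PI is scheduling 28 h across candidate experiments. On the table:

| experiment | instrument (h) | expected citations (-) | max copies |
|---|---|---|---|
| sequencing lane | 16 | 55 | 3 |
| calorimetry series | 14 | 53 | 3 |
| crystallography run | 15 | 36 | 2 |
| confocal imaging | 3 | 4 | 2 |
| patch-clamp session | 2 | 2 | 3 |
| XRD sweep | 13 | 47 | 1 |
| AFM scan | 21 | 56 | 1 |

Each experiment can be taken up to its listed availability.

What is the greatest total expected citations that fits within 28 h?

106

Taking 2×calorimetry series: 28 h used, 106 in expected citations.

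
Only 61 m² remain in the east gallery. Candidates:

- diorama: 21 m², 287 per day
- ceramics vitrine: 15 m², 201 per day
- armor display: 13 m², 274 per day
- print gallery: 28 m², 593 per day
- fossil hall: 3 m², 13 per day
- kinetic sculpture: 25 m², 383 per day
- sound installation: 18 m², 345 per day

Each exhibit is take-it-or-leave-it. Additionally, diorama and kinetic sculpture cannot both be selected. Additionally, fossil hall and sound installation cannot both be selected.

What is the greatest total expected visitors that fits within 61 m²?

1212

Best packing: armor display + print gallery + sound installation — 59 m², 1212 total.
Every other selection either busts 61 m² or breaks a pairing rule or fails to beat 1212.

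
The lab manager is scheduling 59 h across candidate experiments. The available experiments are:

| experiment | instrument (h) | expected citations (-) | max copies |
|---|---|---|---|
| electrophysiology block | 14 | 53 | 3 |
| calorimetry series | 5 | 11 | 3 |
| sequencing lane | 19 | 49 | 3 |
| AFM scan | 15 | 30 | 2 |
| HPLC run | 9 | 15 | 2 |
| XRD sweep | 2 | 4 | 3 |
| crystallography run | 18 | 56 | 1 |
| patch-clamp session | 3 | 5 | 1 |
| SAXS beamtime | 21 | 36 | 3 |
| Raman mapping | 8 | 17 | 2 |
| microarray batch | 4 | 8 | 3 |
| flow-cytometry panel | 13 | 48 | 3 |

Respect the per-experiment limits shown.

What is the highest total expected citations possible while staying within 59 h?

215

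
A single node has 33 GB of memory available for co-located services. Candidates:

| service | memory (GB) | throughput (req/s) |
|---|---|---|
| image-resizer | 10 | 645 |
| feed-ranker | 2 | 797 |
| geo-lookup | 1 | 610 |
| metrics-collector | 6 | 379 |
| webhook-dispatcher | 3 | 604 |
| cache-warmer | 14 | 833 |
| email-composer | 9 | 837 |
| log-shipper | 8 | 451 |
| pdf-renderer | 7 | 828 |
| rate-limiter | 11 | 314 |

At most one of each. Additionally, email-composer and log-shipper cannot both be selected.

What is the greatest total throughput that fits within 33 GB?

The ratio ordering already packs tightly: image-resizer + feed-ranker + geo-lookup + webhook-dispatcher + email-composer + pdf-renderer, 32 GB, 4321.
Next best is feed-ranker + geo-lookup + metrics-collector + webhook-dispatcher + email-composer + pdf-renderer at 4055 (28 GB) — short by 266.

4321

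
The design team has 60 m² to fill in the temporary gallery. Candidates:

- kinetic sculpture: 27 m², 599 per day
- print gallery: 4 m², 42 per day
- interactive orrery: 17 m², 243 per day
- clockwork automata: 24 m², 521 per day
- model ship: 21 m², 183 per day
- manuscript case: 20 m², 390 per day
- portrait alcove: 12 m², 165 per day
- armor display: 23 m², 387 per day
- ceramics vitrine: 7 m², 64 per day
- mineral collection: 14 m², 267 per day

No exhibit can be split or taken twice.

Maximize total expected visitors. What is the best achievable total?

1184

By expected visitors per m²: kinetic sculpture 22.19, clockwork automata 21.71, manuscript case 19.50 lead.
The ratio heuristic lands on kinetic sculpture + print gallery + clockwork automata (1162) but leaves 5 m² idle.
Dropping print gallery frees 4 m²; slotting in ceramics vitrine (7 m²) lifts the total to 1184 at 58 m².
The spare 2 m² is too small for any remaining exhibit, and no exchange beats 1184.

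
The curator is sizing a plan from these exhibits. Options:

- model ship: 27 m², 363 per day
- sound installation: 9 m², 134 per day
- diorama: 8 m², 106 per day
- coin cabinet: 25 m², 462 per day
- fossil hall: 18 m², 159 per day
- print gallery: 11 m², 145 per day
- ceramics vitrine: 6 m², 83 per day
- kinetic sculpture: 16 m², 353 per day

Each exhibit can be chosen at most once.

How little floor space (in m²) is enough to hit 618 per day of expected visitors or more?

36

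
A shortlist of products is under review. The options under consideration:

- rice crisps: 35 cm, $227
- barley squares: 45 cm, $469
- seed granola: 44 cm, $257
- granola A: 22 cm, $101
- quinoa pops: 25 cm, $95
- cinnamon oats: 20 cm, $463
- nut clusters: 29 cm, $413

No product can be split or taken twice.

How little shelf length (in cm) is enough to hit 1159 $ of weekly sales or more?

94

Minimise cm subject to total weekly sales ≥ 1159.
Taking barley squares + cinnamon oats + nut clusters gives 1345 (≥ 1159) for 94 cm.
Any bundle with less than 94 cm falls short of 1159.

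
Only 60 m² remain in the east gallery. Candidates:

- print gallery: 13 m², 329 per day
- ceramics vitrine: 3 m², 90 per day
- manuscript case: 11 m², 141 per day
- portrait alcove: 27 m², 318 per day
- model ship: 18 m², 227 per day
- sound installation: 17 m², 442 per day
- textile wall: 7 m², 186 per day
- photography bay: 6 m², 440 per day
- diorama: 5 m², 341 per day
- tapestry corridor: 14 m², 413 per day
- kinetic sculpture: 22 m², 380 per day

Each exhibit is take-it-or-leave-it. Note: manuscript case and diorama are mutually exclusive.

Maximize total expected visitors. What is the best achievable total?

The ratio heuristic lands on ceramics vitrine + sound installation + textile wall + photography bay + diorama + tapestry corridor (1912) but leaves 8 m² idle.
Dropping textile wall frees 7 m²; slotting in print gallery (13 m²) lifts the total to 2055 at 58 m².
No other feasible combination exceeds 2055.

2055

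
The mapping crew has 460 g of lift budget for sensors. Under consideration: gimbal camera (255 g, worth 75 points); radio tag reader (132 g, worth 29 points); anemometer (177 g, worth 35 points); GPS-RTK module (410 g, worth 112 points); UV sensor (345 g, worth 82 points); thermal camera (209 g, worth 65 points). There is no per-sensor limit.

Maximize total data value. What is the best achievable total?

130

2×thermal camera uses 418 of the 460 g and totals 130.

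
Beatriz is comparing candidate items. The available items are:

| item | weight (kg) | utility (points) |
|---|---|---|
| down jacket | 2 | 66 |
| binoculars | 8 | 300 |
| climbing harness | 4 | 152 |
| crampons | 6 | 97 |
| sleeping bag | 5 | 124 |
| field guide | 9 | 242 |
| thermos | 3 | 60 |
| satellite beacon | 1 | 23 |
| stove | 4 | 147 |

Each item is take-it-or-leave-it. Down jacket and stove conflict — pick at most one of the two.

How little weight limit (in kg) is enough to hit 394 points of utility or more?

12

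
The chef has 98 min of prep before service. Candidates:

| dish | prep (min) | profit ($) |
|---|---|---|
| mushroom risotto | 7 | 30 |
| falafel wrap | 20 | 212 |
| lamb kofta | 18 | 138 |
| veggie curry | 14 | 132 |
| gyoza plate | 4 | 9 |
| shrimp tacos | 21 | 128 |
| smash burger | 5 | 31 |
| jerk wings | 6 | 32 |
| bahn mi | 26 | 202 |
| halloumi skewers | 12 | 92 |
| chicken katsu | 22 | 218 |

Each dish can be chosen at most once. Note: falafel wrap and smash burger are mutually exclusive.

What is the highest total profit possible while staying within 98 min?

865

Best packing: falafel wrap + veggie curry + gyoza plate + bahn mi + halloumi skewers + chicken katsu — 98 min, 865 total.
Next best is falafel wrap + lamb kofta + bahn mi + halloumi skewers + chicken katsu at 862 (98 min) — short by 3.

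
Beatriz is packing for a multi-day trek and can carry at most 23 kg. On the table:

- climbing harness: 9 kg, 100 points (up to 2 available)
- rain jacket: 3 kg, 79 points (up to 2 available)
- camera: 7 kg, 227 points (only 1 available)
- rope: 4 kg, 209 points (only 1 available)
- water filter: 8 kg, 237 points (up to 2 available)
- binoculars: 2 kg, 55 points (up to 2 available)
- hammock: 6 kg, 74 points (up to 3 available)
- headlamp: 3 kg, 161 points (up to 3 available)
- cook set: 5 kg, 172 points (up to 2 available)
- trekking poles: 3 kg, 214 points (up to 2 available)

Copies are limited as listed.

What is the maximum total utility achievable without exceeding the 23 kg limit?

1230

Best packing: rope + 2×binoculars + 3×headlamp + 2×trekking poles — 23 kg, 1230 total.
No other feasible combination exceeds 1230.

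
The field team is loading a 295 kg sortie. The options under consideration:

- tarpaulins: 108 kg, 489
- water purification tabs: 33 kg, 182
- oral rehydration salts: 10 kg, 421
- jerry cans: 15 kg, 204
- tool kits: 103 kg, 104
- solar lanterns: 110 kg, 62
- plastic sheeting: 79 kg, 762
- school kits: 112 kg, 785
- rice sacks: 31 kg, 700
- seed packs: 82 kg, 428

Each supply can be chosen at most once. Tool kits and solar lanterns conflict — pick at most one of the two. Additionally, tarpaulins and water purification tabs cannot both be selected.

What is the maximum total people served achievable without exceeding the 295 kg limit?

3054

The ratio ordering already packs tightly: water purification tabs + oral rehydration salts + jerry cans + plastic sheeting + school kits + rice sacks, 280 kg, 3054.
No other feasible combination exceeds 3054.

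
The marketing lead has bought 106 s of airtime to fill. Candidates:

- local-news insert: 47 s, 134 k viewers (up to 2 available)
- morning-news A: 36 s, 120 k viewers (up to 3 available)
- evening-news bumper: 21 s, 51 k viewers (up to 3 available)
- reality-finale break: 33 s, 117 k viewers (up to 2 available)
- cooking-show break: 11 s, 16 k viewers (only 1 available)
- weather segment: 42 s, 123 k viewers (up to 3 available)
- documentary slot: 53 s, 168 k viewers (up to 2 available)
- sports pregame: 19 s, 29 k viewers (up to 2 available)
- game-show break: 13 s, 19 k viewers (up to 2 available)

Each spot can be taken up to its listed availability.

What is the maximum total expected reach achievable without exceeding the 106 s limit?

357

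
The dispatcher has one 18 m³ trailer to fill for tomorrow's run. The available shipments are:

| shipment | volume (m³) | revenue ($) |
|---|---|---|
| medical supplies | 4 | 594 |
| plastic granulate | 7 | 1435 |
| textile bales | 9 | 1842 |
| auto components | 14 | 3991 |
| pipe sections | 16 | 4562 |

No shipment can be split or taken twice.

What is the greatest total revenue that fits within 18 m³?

4585

The ratio heuristic lands on pipe sections (4562) but leaves 2 m³ idle.
Replace pipe sections with medical supplies + auto components: the trade gains 23 net, giving 4585 at 18 m³.
An exhaustive check of the 32 subsets confirms 4585.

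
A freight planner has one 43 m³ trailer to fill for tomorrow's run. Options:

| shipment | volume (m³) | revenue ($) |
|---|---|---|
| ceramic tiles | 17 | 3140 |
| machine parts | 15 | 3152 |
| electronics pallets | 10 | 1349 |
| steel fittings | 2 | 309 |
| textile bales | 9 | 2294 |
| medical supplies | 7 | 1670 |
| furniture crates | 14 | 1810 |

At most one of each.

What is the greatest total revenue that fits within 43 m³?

8895

Greedy by ratio would take machine parts + electronics pallets + steel fittings + textile bales + medical supplies: 43 m³ used, total 8774.
Replace electronics pallets and medical supplies with ceramic tiles: the trade gains 121 net, giving 8895 at 43 m³.
Nothing else within 43 m³ beats 8895.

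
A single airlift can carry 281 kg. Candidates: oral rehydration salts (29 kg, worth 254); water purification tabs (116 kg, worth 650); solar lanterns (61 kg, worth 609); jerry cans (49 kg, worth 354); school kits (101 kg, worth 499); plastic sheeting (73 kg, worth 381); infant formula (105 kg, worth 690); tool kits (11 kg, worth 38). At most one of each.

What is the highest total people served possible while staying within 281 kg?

1972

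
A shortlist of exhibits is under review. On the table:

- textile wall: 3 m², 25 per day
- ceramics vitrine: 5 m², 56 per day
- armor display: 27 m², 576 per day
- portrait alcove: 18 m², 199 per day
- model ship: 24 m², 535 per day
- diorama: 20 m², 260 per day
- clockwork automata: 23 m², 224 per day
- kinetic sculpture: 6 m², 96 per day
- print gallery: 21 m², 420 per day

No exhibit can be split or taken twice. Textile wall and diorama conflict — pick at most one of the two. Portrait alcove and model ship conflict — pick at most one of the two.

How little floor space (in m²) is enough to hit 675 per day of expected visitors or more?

35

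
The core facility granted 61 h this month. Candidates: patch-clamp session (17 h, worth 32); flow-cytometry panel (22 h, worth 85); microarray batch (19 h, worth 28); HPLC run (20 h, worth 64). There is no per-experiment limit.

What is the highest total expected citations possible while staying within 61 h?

202

Patch-clamp session + 2×flow-cytometry panel uses 61 of the 61 h and totals 202.
Every other selection either busts 61 h or fails to beat 202.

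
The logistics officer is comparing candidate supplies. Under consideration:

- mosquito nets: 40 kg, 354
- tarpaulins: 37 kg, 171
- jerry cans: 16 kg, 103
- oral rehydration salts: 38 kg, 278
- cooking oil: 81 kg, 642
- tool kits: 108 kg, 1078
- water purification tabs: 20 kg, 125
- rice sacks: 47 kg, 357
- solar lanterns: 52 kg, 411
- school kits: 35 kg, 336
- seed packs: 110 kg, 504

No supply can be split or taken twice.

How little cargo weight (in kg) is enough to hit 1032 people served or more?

108

Minimise kg subject to total people served ≥ 1032.
Taking tool kits gives 1078 (≥ 1032) for 108 kg.
Below 108 kg the best achievable stays under 1032.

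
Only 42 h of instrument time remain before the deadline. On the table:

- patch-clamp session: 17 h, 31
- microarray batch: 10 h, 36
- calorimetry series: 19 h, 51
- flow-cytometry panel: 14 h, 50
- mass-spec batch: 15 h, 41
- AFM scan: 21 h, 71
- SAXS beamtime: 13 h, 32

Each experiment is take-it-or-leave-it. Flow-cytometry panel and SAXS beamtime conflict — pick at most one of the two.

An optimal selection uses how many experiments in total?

3

Optimal total is 127.
For example microarray batch + flow-cytometry panel + mass-spec batch achieves it, using 39 h.
All optima have 3 experiments.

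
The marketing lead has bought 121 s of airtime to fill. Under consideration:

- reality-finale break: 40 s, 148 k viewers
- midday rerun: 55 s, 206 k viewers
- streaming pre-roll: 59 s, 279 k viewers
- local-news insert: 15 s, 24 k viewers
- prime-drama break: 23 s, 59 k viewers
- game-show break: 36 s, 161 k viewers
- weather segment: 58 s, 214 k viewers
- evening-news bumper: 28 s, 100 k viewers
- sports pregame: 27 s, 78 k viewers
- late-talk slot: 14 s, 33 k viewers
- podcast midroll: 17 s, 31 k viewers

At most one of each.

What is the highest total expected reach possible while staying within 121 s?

Streaming pre-roll + prime-drama break + game-show break uses 118 of the 121 s and totals 499.
Next best is streaming pre-roll + weather segment at 493 (117 s) — short by 6.

499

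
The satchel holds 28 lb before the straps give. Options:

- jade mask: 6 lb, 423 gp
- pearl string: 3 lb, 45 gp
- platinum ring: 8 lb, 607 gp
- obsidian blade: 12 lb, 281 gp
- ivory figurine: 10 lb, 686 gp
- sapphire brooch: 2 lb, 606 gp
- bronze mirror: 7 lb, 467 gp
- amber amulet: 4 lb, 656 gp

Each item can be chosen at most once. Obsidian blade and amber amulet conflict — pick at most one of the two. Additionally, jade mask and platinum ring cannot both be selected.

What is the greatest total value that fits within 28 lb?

Pearl string + platinum ring + ivory figurine + sapphire brooch + amber amulet uses 27 of the 28 lb and totals 2600.

2600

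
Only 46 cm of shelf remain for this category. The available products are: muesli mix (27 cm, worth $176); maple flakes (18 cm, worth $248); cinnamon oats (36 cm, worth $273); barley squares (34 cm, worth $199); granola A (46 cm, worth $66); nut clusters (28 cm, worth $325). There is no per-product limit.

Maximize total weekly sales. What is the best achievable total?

Density check — maple flakes 13.78, nut clusters 11.61, cinnamon oats 7.58, muesli mix 6.52 are the best per cm.
Taking the top-ratio products first gives 2×maple flakes for 496 (36 cm).
The 18 cm tied up in maple flakes is better spent on nut clusters — total rises to 573 (46 cm).
Nothing else within 46 cm beats 573.

573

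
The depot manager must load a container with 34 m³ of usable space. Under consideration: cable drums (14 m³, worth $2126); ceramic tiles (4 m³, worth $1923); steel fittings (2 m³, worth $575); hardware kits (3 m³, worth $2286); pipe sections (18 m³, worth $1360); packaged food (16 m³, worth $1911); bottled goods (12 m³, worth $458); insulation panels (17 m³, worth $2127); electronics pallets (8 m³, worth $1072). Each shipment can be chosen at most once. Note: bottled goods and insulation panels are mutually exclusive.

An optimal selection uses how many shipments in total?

5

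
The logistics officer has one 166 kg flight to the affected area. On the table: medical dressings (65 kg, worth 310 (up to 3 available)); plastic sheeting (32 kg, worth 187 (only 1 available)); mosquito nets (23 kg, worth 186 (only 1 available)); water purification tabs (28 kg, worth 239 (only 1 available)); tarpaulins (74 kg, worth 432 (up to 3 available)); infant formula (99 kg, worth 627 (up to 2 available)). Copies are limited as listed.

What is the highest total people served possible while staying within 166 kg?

By people served per kg: water purification tabs 8.54, mosquito nets 8.09, infant formula 6.33 lead.
The ratio heuristic lands on mosquito nets + water purification tabs + infant formula (1052) but leaves 16 kg idle.
Replace mosquito nets with plastic sheeting: the trade gains 1 net, giving 1053 at 159 kg.
The spare 7 kg is too small for any remaining supply, and no exchange beats 1053.

1053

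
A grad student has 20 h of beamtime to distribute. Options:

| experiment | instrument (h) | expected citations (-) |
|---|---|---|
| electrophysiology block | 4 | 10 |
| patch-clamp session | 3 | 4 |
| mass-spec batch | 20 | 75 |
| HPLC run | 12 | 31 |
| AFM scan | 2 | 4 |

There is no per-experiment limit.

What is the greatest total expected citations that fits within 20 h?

75

By expected citations per h: mass-spec batch 3.75, HPLC run 2.58, electrophysiology block 2.50, AFM scan 2.00 lead.
Mass-spec batch uses 20 of the 20 h and totals 75.
That's the maximum — no swap from here does better than 75.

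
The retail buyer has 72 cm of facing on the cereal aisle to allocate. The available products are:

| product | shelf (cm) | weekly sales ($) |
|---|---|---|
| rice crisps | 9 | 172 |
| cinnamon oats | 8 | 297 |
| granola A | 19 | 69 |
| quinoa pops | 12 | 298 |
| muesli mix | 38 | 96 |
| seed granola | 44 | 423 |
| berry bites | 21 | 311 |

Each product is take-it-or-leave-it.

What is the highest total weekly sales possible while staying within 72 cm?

1147

Density check — cinnamon oats 37.12, quinoa pops 24.83, rice crisps 19.11, berry bites 14.81 are the best per cm.
Rice crisps + cinnamon oats + granola A + quinoa pops + berry bites uses 69 of the 72 cm and totals 1147.
An exhaustive check of the 128 subsets confirms 1147.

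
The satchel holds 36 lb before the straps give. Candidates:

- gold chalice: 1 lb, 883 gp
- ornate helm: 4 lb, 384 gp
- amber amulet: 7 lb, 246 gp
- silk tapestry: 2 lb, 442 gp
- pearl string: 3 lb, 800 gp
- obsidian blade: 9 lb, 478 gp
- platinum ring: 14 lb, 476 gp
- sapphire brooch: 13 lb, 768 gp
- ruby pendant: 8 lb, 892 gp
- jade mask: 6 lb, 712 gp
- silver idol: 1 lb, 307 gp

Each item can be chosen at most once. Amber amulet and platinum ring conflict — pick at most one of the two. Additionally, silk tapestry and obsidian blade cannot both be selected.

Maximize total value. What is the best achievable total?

Taking gold chalice + silk tapestry + pearl string + sapphire brooch + ruby pendant + jade mask + silver idol: 34 lb used, 4804 in value.
Every other selection either busts 36 lb or breaks a pairing rule or fails to beat 4804.

4804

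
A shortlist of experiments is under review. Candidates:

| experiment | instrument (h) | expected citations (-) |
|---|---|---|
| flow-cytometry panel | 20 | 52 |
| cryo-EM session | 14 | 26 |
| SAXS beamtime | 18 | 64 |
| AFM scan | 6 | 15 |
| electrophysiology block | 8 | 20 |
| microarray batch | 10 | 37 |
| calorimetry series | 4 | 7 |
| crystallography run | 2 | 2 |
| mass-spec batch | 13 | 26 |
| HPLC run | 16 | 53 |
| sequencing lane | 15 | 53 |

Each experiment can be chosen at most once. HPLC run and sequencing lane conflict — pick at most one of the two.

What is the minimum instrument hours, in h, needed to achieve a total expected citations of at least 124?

37

Need the lightest bundle worth ≥ 124.
Taking SAXS beamtime + calorimetry series + sequencing lane gives 124 (≥ 124) for 37 h.
No combination under 37 h hits 124.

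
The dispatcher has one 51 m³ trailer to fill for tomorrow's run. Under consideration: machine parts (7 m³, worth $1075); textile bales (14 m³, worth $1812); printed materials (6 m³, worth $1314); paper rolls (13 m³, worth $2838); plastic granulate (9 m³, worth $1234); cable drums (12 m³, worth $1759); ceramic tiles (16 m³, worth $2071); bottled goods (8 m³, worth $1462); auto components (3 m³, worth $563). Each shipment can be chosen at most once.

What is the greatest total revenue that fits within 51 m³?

Filling by ratio: machine parts + printed materials + paper rolls + cable drums + bottled goods + auto components for 9011, with 2 m³ left unused.
The 7 m³ tied up in machine parts is better spent on plastic granulate — total rises to 9170 (51 m³).
Runner-up machine parts + textile bales + printed materials + paper rolls + bottled goods + auto components tops out at 9064.

9170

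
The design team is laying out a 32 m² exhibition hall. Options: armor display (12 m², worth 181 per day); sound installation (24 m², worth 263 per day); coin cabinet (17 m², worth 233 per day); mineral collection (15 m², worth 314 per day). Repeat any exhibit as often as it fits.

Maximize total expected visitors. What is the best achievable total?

628

Taking 2×mineral collection: 30 m² used, 628 in expected visitors.
Every other selection either busts 32 m² or fails to beat 628.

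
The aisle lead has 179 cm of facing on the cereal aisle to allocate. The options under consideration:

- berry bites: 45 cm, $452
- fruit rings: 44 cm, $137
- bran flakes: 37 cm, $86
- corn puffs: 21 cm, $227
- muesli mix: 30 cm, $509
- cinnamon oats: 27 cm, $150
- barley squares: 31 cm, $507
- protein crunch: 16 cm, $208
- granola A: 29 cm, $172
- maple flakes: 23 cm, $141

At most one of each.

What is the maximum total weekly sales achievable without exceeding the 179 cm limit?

2075

Filling by ratio: berry bites + corn puffs + muesli mix + barley squares + protein crunch + maple flakes for 2044, with 13 cm left unused.
Dropping maple flakes frees 23 cm; slotting in granola A (29 cm) lifts the total to 2075 at 172 cm.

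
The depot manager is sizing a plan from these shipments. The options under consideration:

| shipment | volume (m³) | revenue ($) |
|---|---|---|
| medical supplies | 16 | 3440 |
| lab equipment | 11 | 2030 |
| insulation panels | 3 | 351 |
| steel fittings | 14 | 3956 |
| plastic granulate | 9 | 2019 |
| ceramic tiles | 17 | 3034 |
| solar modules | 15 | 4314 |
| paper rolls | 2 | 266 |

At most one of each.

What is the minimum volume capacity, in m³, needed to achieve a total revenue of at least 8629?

Minimise m³ subject to total revenue ≥ 8629.
insulation panels + steel fittings + solar modules + paper rolls: 8887 revenue at 34 m³.
Below 34 m³ the best achievable stays under 8629.

34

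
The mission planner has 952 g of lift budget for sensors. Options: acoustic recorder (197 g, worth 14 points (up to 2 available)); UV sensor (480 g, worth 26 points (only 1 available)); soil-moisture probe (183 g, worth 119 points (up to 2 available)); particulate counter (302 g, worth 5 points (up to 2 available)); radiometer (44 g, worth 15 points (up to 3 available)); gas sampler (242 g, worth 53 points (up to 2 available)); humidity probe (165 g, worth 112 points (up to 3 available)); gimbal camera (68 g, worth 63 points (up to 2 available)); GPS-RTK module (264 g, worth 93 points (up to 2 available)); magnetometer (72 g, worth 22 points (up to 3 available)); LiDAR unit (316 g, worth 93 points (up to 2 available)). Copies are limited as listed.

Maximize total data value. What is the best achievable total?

637

A density-first pass picks soil-moisture probe + 3×radiometer + 3×humidity probe + 2×gimbal camera — 626 at 946 g.
The 200 g tied up in 3×radiometer and gimbal camera is better spent on soil-moisture probe — total rises to 637 (929 g).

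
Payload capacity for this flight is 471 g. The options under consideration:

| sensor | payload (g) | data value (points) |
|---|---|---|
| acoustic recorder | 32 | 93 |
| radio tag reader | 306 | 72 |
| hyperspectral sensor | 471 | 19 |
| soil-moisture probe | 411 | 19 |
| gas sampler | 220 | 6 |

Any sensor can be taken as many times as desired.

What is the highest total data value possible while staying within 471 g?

1302

Ranking by ratio (data value/g): acoustic recorder 2.91, radio tag reader 0.24, soil-moisture probe 0.05, hyperspectral sensor 0.04.
Best packing: 14×acoustic recorder — 448 g, 1302 total.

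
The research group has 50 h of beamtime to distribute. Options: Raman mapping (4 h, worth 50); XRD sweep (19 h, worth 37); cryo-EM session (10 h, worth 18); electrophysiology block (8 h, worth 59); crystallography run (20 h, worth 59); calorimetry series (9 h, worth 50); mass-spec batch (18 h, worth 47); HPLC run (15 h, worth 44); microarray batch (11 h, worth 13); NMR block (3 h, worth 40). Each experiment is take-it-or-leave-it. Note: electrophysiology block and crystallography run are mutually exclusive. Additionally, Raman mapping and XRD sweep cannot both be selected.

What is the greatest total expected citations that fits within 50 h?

Ranking by ratio (expected citations/h): NMR block 13.33, Raman mapping 12.50, electrophysiology block 7.38, calorimetry series 5.56.
Raman mapping + cryo-EM session + electrophysiology block + calorimetry series + HPLC run + NMR block uses 49 of the 50 h and totals 261.
An exhaustive check of the 1024 subsets confirms 261.

261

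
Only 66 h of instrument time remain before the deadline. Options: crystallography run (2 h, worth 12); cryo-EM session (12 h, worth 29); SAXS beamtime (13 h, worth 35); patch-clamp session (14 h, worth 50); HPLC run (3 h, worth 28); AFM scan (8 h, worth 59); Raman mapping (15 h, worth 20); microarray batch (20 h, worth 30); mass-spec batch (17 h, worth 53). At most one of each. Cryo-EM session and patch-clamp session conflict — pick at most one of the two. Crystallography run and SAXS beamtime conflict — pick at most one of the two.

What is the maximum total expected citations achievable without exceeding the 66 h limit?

Density check — HPLC run 9.33, AFM scan 7.38, crystallography run 6.00 are the best per h.
Crystallography run + patch-clamp session + HPLC run + AFM scan + microarray batch + mass-spec batch uses 64 of the 66 h and totals 232.

232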